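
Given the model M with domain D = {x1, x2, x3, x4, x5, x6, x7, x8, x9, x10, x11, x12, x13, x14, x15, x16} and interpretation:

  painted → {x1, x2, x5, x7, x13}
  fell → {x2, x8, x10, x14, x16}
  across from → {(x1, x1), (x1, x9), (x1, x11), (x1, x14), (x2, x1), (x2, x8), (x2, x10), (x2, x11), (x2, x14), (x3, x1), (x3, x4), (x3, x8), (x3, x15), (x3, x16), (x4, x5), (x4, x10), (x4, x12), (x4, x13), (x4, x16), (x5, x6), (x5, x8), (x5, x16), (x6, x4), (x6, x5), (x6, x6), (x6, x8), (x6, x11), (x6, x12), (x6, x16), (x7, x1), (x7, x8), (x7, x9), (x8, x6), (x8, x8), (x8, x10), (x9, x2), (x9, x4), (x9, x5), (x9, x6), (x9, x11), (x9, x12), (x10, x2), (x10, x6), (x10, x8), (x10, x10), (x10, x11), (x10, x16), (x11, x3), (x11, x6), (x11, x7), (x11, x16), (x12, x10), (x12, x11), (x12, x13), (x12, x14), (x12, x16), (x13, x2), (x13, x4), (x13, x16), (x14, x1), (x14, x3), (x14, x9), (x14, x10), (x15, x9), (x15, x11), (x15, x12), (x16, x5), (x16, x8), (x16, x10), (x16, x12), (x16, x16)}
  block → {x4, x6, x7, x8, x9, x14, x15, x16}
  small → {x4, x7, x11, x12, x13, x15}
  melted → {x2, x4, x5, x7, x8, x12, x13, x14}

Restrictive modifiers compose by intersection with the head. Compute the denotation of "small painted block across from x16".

{ }

⟦across from x16⟧ = {x : ⟨x, x16⟩ ∈ ⟦across from⟧} = {x3, x4, x5, x6, x10, x11, x12, x13, x16}
⟦block⟧ = {x4, x6, x7, x8, x9, x14, x15, x16}
… ∩ ⟦across from x16⟧ = {x4, x6, x7, x8, x9, x14, x15, x16} ∩ {x3, x4, x5, x6, x10, x11, x12, x13, x16} = {x4, x6, x16}
… ∩ ⟦small⟧ = {x4, x6, x16} ∩ {x4, x7, x11, x12, x13, x15} = {x4}
… ∩ ⟦painted⟧ = {x4} ∩ {x1, x2, x5, x7, x13} = ∅
So ⟦small painted block across from x16⟧ = { }.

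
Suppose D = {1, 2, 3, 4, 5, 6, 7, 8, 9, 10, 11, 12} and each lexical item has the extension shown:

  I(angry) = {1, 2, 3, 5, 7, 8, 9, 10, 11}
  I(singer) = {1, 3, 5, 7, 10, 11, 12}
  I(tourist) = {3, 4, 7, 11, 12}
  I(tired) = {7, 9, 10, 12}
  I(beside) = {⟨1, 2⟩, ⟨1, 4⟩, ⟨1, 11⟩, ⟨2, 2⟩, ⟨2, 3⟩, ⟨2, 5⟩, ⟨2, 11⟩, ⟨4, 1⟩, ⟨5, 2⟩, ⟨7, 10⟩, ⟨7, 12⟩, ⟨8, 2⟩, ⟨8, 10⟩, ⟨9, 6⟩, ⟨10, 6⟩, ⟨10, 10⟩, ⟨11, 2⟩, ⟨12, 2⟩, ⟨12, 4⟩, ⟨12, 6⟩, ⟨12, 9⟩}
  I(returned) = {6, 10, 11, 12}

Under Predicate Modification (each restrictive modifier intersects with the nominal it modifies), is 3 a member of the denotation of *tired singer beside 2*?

no

⟦beside 2⟧ = {x : ⟨x, 2⟩ ∈ ⟦beside⟧} = {1, 2, 5, 8, 11, 12}
⟦singer⟧ = {1, 3, 5, 7, 10, 11, 12}
… ∩ ⟦beside 2⟧ = {1, 3, 5, 7, 10, 11, 12} ∩ {1, 2, 5, 8, 11, 12} = {1, 5, 11, 12}
… ∩ ⟦tired⟧ = {1, 5, 11, 12} ∩ {7, 9, 10, 12} = {12}
⟦tired singer beside 2⟧ = {12}; 3 ∉ this set.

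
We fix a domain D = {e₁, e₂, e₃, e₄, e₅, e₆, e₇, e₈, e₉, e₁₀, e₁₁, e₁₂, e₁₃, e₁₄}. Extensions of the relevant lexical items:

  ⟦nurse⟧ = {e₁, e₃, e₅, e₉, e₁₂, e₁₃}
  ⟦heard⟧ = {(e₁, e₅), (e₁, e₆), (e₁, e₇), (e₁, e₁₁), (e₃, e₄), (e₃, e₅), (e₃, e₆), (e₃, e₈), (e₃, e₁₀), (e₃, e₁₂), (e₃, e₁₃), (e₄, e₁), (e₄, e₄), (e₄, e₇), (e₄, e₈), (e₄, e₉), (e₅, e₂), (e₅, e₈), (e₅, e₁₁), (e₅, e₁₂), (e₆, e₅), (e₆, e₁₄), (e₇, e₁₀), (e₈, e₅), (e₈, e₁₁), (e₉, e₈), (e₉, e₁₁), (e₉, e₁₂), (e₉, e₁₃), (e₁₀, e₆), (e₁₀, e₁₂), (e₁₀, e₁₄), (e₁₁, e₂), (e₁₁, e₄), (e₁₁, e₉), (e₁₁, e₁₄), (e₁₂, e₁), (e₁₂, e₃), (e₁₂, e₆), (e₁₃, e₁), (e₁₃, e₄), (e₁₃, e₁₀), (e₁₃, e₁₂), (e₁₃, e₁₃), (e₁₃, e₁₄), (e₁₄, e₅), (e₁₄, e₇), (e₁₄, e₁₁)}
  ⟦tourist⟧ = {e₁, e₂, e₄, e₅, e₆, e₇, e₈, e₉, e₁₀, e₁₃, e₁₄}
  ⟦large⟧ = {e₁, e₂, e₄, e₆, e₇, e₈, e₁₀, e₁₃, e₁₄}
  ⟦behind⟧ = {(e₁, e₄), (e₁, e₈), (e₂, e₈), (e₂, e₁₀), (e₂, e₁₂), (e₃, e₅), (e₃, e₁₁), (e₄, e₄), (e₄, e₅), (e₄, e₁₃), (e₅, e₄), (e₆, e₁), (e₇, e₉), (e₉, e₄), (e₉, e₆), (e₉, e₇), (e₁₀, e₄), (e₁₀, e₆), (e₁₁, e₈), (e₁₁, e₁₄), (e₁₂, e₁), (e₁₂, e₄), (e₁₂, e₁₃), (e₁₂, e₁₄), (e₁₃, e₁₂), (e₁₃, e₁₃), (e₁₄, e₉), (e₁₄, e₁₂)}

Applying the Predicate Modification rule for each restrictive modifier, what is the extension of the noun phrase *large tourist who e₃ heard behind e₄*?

⟦who e₃ heard⟧ = {x : ⟨e₃, x⟩ ∈ ⟦heard⟧} = {e₄, e₅, e₆, e₈, e₁₀, e₁₂, e₁₃}
⟦behind e₄⟧ = {x : ⟨x, e₄⟩ ∈ ⟦behind⟧} = {e₁, e₄, e₅, e₉, e₁₀, e₁₂}
⟦tourist⟧ = {e₁, e₂, e₄, e₅, e₆, e₇, e₈, e₉, e₁₀, e₁₃, e₁₄}
… ∩ ⟦who e₃ heard⟧ = {e₁, e₂, e₄, e₅, e₆, e₇, e₈, e₉, e₁₀, e₁₃, e₁₄} ∩ {e₄, e₅, e₆, e₈, e₁₀, e₁₂, e₁₃} = {e₄, e₅, e₆, e₈, e₁₀, e₁₃}
… ∩ ⟦behind e₄⟧ = {e₄, e₅, e₆, e₈, e₁₀, e₁₃} ∩ {e₁, e₄, e₅, e₉, e₁₀, e₁₂} = {e₄, e₅, e₁₀}
… ∩ ⟦large⟧ = {e₄, e₅, e₁₀} ∩ {e₁, e₂, e₄, e₆, e₇, e₈, e₁₀, e₁₃, e₁₄} = {e₄, e₁₀}
So ⟦large tourist who e₃ heard behind e₄⟧ = {e₄, e₁₀}.

{e₄, e₁₀}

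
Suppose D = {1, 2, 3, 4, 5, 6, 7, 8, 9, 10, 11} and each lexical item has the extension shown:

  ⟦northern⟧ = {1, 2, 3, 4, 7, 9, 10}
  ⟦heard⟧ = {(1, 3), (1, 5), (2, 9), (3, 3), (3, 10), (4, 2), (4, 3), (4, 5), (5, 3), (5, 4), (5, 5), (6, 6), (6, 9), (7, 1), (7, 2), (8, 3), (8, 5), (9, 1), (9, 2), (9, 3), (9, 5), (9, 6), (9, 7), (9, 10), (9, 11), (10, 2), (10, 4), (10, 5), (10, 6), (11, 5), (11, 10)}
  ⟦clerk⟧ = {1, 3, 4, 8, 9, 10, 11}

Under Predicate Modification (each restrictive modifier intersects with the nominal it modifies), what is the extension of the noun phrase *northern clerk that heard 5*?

{1, 4, 9, 10}

⟦that heard 5⟧ = {x : ⟨x, 5⟩ ∈ ⟦heard⟧} = {1, 4, 5, 8, 9, 10, 11}
⟦clerk⟧ = {1, 3, 4, 8, 9, 10, 11}
… ∩ ⟦that heard 5⟧ = {1, 3, 4, 8, 9, 10, 11} ∩ {1, 4, 5, 8, 9, 10, 11} = {1, 4, 8, 9, 10, 11}
… ∩ ⟦northern⟧ = {1, 4, 8, 9, 10, 11} ∩ {1, 2, 3, 4, 7, 9, 10} = {1, 4, 9, 10}
So ⟦northern clerk that heard 5⟧ = {1, 4, 9, 10}.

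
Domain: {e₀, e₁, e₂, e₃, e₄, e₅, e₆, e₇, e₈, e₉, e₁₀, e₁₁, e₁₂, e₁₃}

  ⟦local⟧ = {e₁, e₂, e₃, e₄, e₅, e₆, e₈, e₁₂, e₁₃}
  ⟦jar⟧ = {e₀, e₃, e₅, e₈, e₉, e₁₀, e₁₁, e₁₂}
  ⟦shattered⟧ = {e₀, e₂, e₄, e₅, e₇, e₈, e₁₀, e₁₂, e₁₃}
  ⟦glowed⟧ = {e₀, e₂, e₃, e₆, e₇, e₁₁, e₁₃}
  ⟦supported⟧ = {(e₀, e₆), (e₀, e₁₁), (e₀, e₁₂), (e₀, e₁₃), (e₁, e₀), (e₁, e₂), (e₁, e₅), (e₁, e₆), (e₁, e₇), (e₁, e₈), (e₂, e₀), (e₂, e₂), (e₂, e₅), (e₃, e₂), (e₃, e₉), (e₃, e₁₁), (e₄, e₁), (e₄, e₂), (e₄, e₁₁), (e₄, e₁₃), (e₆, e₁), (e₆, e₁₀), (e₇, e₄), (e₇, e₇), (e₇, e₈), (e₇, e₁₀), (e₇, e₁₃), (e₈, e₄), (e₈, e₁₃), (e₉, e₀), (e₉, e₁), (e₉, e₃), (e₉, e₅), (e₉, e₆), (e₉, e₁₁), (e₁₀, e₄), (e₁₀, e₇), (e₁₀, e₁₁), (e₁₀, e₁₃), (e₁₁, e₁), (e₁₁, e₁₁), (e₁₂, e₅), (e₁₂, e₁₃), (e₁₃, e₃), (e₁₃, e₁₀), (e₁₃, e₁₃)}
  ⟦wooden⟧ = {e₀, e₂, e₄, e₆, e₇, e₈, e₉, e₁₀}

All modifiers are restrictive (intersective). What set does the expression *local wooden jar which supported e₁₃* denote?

{e₈}

⟦which supported e₁₃⟧ = {x : ⟨x, e₁₃⟩ ∈ ⟦supported⟧} = {e₀, e₄, e₇, e₈, e₁₀, e₁₂, e₁₃}
⟦jar⟧ = {e₀, e₃, e₅, e₈, e₉, e₁₀, e₁₁, e₁₂}
… ∩ ⟦which supported e₁₃⟧ = {e₀, e₃, e₅, e₈, e₉, e₁₀, e₁₁, e₁₂} ∩ {e₀, e₄, e₇, e₈, e₁₀, e₁₂, e₁₃} = {e₀, e₈, e₁₀, e₁₂}
… ∩ ⟦local⟧ = {e₀, e₈, e₁₀, e₁₂} ∩ {e₁, e₂, e₃, e₄, e₅, e₆, e₈, e₁₂, e₁₃} = {e₈, e₁₂}
… ∩ ⟦wooden⟧ = {e₈, e₁₂} ∩ {e₀, e₂, e₄, e₆, e₇, e₈, e₉, e₁₀} = {e₈}
So ⟦local wooden jar which supported e₁₃⟧ = {e₈}.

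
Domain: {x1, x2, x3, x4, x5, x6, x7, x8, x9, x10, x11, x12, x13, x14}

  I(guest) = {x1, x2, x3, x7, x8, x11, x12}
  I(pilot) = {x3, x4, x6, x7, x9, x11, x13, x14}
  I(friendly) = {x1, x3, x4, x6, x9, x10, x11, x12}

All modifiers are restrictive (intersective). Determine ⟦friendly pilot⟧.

⟦pilot⟧ = {x3, x4, x6, x7, x9, x11, x13, x14}
… ∩ ⟦friendly⟧ = {x3, x4, x6, x7, x9, x11, x13, x14} ∩ {x1, x3, x4, x6, x9, x10, x11, x12} = {x3, x4, x6, x9, x11}
So ⟦friendly pilot⟧ = {x3, x4, x6, x9, x11}.

{x3, x4, x6, x9, x11}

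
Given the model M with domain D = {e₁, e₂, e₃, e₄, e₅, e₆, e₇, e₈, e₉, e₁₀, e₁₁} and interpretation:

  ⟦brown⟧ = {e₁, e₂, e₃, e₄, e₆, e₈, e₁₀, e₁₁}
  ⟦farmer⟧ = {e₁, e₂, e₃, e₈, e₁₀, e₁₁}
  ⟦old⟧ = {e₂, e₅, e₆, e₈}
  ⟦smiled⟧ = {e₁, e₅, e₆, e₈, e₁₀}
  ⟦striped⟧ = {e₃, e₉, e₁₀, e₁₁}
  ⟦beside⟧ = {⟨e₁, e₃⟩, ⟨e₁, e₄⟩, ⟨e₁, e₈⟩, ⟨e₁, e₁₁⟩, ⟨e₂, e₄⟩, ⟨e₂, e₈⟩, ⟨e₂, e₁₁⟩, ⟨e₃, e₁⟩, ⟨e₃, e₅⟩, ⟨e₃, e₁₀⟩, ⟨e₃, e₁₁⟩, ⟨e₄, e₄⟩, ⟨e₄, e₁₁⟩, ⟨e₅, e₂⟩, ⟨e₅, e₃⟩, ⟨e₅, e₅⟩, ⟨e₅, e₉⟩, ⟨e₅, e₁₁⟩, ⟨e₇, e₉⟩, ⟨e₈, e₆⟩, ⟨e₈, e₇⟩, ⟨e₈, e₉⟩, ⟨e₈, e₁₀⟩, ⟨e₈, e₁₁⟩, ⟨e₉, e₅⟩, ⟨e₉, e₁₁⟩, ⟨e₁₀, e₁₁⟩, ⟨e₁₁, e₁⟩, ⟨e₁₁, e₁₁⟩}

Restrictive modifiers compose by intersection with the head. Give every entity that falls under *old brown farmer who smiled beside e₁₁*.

{e₈}

⟦who smiled⟧ = ⟦smiled⟧ = {e₁, e₅, e₆, e₈, e₁₀}
⟦beside e₁₁⟧ = {x : ⟨x, e₁₁⟩ ∈ ⟦beside⟧} = {e₁, e₂, e₃, e₄, e₅, e₈, e₉, e₁₀, e₁₁}
⟦farmer⟧ = {e₁, e₂, e₃, e₈, e₁₀, e₁₁}
… ∩ ⟦who smiled⟧ = {e₁, e₂, e₃, e₈, e₁₀, e₁₁} ∩ {e₁, e₅, e₆, e₈, e₁₀} = {e₁, e₈, e₁₀}
… ∩ ⟦beside e₁₁⟧ = {e₁, e₈, e₁₀} ∩ {e₁, e₂, e₃, e₄, e₅, e₈, e₉, e₁₀, e₁₁} = {e₁, e₈, e₁₀}
… ∩ ⟦old⟧ = {e₁, e₈, e₁₀} ∩ {e₂, e₅, e₆, e₈} = {e₈}
… ∩ ⟦brown⟧ = {e₈} ∩ {e₁, e₂, e₃, e₄, e₆, e₈, e₁₀, e₁₁} = {e₈}
So ⟦old brown farmer who smiled beside e₁₁⟧ = {e₈}.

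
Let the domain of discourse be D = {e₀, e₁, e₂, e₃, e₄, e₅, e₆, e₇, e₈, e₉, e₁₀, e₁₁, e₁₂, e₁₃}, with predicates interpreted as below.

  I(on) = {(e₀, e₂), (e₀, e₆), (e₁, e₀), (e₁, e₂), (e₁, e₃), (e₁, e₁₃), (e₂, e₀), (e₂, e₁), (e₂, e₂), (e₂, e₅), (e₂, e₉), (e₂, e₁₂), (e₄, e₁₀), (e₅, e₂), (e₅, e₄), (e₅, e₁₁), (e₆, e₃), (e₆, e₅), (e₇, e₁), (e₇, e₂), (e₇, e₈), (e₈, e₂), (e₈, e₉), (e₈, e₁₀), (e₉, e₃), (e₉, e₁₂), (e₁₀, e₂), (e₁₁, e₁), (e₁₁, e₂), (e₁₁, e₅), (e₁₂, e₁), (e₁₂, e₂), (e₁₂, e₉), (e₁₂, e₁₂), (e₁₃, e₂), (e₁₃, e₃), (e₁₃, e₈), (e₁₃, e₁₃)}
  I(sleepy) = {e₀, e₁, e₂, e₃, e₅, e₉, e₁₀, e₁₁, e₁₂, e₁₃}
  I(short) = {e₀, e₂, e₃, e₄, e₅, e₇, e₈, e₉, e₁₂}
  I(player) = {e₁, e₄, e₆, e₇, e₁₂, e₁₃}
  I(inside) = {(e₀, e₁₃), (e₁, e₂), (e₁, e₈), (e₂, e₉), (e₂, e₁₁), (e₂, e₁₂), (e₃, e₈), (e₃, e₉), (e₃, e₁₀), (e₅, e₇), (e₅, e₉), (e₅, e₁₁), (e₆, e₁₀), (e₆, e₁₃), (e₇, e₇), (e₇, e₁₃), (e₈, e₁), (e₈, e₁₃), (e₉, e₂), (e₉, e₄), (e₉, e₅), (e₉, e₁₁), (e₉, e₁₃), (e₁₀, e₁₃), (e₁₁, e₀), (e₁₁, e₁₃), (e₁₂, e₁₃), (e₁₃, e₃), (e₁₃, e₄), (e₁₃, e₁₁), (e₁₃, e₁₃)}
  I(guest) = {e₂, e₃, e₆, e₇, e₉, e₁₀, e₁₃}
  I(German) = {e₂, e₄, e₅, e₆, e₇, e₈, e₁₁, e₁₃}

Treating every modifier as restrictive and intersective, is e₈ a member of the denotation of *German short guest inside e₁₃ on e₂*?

no

⟦inside e₁₃⟧ = {x : ⟨x, e₁₃⟩ ∈ ⟦inside⟧} = {e₀, e₆, e₇, e₈, e₉, e₁₀, e₁₁, e₁₂, e₁₃}
⟦on e₂⟧ = {x : ⟨x, e₂⟩ ∈ ⟦on⟧} = {e₀, e₁, e₂, e₅, e₇, e₈, e₁₀, e₁₁, e₁₂, e₁₃}
⟦guest⟧ = {e₂, e₃, e₆, e₇, e₉, e₁₀, e₁₃}
… ∩ ⟦inside e₁₃⟧ = {e₂, e₃, e₆, e₇, e₉, e₁₀, e₁₃} ∩ {e₀, e₆, e₇, e₈, e₉, e₁₀, e₁₁, e₁₂, e₁₃} = {e₆, e₇, e₉, e₁₀, e₁₃}
… ∩ ⟦on e₂⟧ = {e₆, e₇, e₉, e₁₀, e₁₃} ∩ {e₀, e₁, e₂, e₅, e₇, e₈, e₁₀, e₁₁, e₁₂, e₁₃} = {e₇, e₁₀, e₁₃}
… ∩ ⟦German⟧ = {e₇, e₁₀, e₁₃} ∩ {e₂, e₄, e₅, e₆, e₇, e₈, e₁₁, e₁₃} = {e₇, e₁₃}
… ∩ ⟦short⟧ = {e₇, e₁₃} ∩ {e₀, e₂, e₃, e₄, e₅, e₇, e₈, e₉, e₁₂} = {e₇}
⟦German short guest inside e₁₃ on e₂⟧ = {e₇}; e₈ ∉ this set.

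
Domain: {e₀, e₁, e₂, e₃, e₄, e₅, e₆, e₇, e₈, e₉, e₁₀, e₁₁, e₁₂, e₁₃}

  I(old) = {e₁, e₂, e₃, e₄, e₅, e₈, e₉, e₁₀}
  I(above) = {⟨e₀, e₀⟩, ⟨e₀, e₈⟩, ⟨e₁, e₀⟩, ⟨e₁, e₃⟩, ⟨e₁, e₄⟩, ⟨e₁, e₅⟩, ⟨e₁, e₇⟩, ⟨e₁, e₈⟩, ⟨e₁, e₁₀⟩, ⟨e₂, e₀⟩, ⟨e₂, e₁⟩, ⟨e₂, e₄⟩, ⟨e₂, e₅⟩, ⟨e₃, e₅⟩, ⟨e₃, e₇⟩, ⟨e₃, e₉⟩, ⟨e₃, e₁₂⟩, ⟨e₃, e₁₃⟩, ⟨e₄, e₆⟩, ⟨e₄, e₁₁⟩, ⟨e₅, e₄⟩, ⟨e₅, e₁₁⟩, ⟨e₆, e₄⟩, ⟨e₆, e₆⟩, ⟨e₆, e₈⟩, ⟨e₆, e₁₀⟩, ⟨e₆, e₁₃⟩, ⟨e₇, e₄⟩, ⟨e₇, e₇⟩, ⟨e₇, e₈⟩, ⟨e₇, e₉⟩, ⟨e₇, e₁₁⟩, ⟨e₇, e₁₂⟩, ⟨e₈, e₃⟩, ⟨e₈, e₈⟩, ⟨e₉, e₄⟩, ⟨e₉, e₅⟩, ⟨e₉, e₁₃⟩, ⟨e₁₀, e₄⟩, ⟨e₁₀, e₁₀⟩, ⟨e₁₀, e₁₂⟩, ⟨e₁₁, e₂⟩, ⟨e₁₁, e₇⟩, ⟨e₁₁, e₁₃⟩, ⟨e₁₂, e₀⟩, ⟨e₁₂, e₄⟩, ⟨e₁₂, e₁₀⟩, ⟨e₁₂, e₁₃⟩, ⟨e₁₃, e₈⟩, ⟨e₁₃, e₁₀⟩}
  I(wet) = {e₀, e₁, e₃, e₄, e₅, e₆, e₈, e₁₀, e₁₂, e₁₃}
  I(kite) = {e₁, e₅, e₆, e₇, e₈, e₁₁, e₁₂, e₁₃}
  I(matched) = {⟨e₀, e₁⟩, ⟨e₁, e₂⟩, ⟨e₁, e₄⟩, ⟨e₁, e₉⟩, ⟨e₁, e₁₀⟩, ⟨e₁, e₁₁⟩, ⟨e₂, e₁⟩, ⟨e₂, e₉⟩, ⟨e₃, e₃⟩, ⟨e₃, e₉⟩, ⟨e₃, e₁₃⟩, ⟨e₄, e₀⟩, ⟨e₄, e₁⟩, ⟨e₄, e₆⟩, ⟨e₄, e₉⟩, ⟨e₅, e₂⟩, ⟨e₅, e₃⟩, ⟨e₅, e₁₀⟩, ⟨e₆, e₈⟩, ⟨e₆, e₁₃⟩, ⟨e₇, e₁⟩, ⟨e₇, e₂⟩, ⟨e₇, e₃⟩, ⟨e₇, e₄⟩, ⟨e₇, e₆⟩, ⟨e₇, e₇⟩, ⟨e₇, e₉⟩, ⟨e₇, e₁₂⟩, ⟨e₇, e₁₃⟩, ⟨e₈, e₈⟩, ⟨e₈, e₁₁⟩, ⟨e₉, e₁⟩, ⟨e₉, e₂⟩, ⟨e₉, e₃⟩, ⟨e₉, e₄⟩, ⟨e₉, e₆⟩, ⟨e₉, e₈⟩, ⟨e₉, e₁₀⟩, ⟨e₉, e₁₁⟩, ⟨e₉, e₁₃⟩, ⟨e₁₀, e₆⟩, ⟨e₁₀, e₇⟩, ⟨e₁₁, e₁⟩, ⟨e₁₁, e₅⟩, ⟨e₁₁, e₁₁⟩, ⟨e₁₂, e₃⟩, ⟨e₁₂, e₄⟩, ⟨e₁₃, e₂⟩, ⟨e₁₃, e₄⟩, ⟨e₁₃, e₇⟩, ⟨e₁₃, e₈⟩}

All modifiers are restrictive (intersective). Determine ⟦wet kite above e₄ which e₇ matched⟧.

{e₁, e₆, e₁₂}

⟦above e₄⟧ = {x : ⟨x, e₄⟩ ∈ ⟦above⟧} = {e₁, e₂, e₅, e₆, e₇, e₉, e₁₀, e₁₂}
⟦which e₇ matched⟧ = {x : ⟨e₇, x⟩ ∈ ⟦matched⟧} = {e₁, e₂, e₃, e₄, e₆, e₇, e₉, e₁₂, e₁₃}
⟦kite⟧ = {e₁, e₅, e₆, e₇, e₈, e₁₁, e₁₂, e₁₃}
… ∩ ⟦above e₄⟧ = {e₁, e₅, e₆, e₇, e₈, e₁₁, e₁₂, e₁₃} ∩ {e₁, e₂, e₅, e₆, e₇, e₉, e₁₀, e₁₂} = {e₁, e₅, e₆, e₇, e₁₂}
… ∩ ⟦which e₇ matched⟧ = {e₁, e₅, e₆, e₇, e₁₂} ∩ {e₁, e₂, e₃, e₄, e₆, e₇, e₉, e₁₂, e₁₃} = {e₁, e₆, e₇, e₁₂}
… ∩ ⟦wet⟧ = {e₁, e₆, e₇, e₁₂} ∩ {e₀, e₁, e₃, e₄, e₅, e₆, e₈, e₁₀, e₁₂, e₁₃} = {e₁, e₆, e₁₂}
So ⟦wet kite above e₄ which e₇ matched⟧ = {e₁, e₆, e₁₂}.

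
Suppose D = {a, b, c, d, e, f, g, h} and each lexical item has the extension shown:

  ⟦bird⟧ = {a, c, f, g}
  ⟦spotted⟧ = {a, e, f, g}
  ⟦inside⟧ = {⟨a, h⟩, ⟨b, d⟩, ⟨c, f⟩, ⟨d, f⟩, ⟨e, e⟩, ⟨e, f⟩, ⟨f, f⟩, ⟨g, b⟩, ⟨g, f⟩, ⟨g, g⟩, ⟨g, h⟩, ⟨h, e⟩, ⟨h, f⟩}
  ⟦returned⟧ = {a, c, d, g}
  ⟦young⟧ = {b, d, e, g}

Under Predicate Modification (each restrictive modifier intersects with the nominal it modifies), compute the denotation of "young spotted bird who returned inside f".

⟦who returned⟧ = ⟦returned⟧ = {a, c, d, g}
⟦inside f⟧ = {x : ⟨x, f⟩ ∈ ⟦inside⟧} = {c, d, e, f, g, h}
⟦bird⟧ = {a, c, f, g}
… ∩ ⟦who returned⟧ = {a, c, f, g} ∩ {a, c, d, g} = {a, c, g}
… ∩ ⟦inside f⟧ = {a, c, g} ∩ {c, d, e, f, g, h} = {c, g}
… ∩ ⟦young⟧ = {c, g} ∩ {b, d, e, g} = {g}
… ∩ ⟦spotted⟧ = {g} ∩ {a, e, f, g} = {g}
So ⟦young spotted bird who returned inside f⟧ = {g}.

{g}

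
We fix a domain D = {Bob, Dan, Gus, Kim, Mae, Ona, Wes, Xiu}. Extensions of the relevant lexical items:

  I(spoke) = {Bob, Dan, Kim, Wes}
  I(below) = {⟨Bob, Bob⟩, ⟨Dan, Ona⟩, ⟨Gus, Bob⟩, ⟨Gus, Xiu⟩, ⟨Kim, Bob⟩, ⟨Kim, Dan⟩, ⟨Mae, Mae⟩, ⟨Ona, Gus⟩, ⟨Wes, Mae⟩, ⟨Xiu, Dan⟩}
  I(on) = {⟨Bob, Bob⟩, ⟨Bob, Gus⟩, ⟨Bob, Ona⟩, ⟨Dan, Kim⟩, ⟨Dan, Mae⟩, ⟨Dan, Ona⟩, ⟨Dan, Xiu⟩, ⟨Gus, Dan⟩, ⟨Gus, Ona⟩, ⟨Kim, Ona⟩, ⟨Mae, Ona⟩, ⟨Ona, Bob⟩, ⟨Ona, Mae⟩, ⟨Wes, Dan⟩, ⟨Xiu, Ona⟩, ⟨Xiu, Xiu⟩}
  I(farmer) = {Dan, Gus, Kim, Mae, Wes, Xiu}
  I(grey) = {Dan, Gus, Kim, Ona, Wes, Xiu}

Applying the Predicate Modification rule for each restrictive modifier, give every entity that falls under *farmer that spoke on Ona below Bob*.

{Kim}

⟦that spoke⟧ = ⟦spoke⟧ = {Bob, Dan, Kim, Wes}
⟦on Ona⟧ = {x : ⟨x, Ona⟩ ∈ ⟦on⟧} = {Bob, Dan, Gus, Kim, Mae, Xiu}
⟦below Bob⟧ = {x : ⟨x, Bob⟩ ∈ ⟦below⟧} = {Bob, Gus, Kim}
⟦farmer⟧ = {Dan, Gus, Kim, Mae, Wes, Xiu}
… ∩ ⟦that spoke⟧ = {Dan, Gus, Kim, Mae, Wes, Xiu} ∩ {Bob, Dan, Kim, Wes} = {Dan, Kim, Wes}
… ∩ ⟦on Ona⟧ = {Dan, Kim, Wes} ∩ {Bob, Dan, Gus, Kim, Mae, Xiu} = {Dan, Kim}
… ∩ ⟦below Bob⟧ = {Dan, Kim} ∩ {Bob, Gus, Kim} = {Kim}
So ⟦farmer that spoke on Ona below Bob⟧ = {Kim}.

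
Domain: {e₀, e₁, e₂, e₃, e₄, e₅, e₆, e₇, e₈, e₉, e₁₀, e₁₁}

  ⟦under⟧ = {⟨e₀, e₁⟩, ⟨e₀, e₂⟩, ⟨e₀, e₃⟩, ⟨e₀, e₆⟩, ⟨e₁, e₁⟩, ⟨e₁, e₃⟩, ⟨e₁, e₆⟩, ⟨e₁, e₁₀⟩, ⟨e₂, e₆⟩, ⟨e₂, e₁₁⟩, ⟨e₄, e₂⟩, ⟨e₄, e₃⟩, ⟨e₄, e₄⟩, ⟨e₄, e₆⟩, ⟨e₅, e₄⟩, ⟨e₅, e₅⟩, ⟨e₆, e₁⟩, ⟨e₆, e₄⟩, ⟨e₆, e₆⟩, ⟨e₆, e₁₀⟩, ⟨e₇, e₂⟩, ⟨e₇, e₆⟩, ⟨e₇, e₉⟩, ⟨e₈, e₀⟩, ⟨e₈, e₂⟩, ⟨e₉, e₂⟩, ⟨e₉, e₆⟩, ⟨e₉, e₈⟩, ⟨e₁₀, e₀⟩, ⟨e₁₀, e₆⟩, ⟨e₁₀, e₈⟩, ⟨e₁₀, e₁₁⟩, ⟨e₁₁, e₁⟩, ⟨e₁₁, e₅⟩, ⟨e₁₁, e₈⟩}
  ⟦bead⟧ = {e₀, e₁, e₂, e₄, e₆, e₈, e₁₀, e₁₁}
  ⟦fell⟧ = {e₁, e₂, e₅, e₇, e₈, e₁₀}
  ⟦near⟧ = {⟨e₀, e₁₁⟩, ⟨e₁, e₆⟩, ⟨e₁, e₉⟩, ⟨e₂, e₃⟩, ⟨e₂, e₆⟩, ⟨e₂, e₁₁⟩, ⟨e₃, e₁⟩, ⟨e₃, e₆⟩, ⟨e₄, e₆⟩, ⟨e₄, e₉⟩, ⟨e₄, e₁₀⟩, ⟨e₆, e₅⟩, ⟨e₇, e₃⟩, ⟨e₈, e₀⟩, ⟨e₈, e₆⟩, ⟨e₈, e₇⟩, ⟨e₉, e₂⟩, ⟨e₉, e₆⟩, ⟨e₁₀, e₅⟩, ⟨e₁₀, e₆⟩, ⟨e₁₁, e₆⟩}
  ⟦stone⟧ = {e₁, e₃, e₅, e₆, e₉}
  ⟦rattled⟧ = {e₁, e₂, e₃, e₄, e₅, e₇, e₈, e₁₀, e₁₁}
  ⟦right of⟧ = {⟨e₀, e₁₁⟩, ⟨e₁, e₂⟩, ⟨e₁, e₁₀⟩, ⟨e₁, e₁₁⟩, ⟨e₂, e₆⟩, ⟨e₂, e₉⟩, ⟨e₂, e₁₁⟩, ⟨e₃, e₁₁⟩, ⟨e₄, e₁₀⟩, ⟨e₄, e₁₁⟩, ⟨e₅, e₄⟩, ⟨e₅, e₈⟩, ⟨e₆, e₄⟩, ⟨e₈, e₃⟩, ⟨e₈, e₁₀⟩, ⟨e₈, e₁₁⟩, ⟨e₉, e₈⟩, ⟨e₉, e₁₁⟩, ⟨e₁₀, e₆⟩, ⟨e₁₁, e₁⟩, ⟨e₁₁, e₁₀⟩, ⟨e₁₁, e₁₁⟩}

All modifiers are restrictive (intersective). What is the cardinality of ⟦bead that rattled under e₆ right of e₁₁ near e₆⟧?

3

⟦that rattled⟧ = ⟦rattled⟧ = {e₁, e₂, e₃, e₄, e₅, e₇, e₈, e₁₀, e₁₁}
⟦under e₆⟧ = {x : ⟨x, e₆⟩ ∈ ⟦under⟧} = {e₀, e₁, e₂, e₄, e₆, e₇, e₉, e₁₀}
⟦right of e₁₁⟧ = {x : ⟨x, e₁₁⟩ ∈ ⟦right of⟧} = {e₀, e₁, e₂, e₃, e₄, e₈, e₉, e₁₁}
⟦near e₆⟧ = {x : ⟨x, e₆⟩ ∈ ⟦near⟧} = {e₁, e₂, e₃, e₄, e₈, e₉, e₁₀, e₁₁}
⟦bead⟧ = {e₀, e₁, e₂, e₄, e₆, e₈, e₁₀, e₁₁}
… ∩ ⟦that rattled⟧ = {e₀, e₁, e₂, e₄, e₆, e₈, e₁₀, e₁₁} ∩ {e₁, e₂, e₃, e₄, e₅, e₇, e₈, e₁₀, e₁₁} = {e₁, e₂, e₄, e₈, e₁₀, e₁₁}
… ∩ ⟦under e₆⟧ = {e₁, e₂, e₄, e₈, e₁₀, e₁₁} ∩ {e₀, e₁, e₂, e₄, e₆, e₇, e₉, e₁₀} = {e₁, e₂, e₄, e₁₀}
… ∩ ⟦right of e₁₁⟧ = {e₁, e₂, e₄, e₁₀} ∩ {e₀, e₁, e₂, e₃, e₄, e₈, e₉, e₁₁} = {e₁, e₂, e₄}
… ∩ ⟦near e₆⟧ = {e₁, e₂, e₄} ∩ {e₁, e₂, e₃, e₄, e₈, e₉, e₁₀, e₁₁} = {e₁, e₂, e₄}
⟦bead that rattled under e₆ right of e₁₁ near e₆⟧ = {e₁, e₂, e₄}, so the cardinality is 3.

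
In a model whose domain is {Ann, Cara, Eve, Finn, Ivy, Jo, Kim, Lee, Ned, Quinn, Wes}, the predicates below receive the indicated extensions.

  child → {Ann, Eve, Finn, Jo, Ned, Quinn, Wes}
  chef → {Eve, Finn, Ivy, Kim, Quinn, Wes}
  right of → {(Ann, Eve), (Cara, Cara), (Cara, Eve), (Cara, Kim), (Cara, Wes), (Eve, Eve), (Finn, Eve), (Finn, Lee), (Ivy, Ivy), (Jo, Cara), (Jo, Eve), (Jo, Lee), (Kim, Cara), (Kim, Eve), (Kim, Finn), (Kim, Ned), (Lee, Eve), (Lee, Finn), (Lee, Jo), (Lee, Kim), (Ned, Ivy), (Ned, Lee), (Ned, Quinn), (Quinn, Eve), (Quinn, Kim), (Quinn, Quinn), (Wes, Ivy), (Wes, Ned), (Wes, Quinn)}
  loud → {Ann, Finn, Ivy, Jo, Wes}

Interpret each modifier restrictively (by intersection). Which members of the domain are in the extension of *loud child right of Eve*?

{Ann, Finn, Jo}

⟦right of Eve⟧ = {x : ⟨x, Eve⟩ ∈ ⟦right of⟧} = {Ann, Cara, Eve, Finn, Jo, Kim, Lee, Quinn}
⟦child⟧ = {Ann, Eve, Finn, Jo, Ned, Quinn, Wes}
… ∩ ⟦right of Eve⟧ = {Ann, Eve, Finn, Jo, Ned, Quinn, Wes} ∩ {Ann, Cara, Eve, Finn, Jo, Kim, Lee, Quinn} = {Ann, Eve, Finn, Jo, Quinn}
… ∩ ⟦loud⟧ = {Ann, Eve, Finn, Jo, Quinn} ∩ {Ann, Finn, Ivy, Jo, Wes} = {Ann, Finn, Jo}
So ⟦loud child right of Eve⟧ = {Ann, Finn, Jo}.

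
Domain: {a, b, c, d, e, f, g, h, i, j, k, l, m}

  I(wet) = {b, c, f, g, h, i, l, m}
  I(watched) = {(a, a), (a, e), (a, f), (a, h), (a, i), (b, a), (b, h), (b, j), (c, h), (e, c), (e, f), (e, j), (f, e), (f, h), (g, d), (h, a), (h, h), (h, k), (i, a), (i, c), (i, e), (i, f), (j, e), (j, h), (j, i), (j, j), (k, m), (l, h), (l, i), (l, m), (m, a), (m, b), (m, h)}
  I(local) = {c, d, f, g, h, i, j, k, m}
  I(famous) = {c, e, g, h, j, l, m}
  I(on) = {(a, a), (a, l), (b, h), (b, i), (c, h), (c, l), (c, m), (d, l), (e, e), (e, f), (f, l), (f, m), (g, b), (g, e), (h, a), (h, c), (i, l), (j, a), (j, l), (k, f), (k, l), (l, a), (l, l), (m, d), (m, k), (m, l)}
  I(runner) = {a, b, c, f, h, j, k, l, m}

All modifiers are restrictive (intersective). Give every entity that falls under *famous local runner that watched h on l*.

⟦that watched h⟧ = {x : ⟨x, h⟩ ∈ ⟦watched⟧} = {a, b, c, f, h, j, l, m}
⟦on l⟧ = {x : ⟨x, l⟩ ∈ ⟦on⟧} = {a, c, d, f, i, j, k, l, m}
⟦runner⟧ = {a, b, c, f, h, j, k, l, m}
… ∩ ⟦that watched h⟧ = {a, b, c, f, h, j, k, l, m} ∩ {a, b, c, f, h, j, l, m} = {a, b, c, f, h, j, l, m}
… ∩ ⟦on l⟧ = {a, b, c, f, h, j, l, m} ∩ {a, c, d, f, i, j, k, l, m} = {a, c, f, j, l, m}
… ∩ ⟦famous⟧ = {a, c, f, j, l, m} ∩ {c, e, g, h, j, l, m} = {c, j, l, m}
… ∩ ⟦local⟧ = {c, j, l, m} ∩ {c, d, f, g, h, i, j, k, m} = {c, j, m}
So ⟦famous local runner that watched h on l⟧ = {c, j, m}.

{c, j, m}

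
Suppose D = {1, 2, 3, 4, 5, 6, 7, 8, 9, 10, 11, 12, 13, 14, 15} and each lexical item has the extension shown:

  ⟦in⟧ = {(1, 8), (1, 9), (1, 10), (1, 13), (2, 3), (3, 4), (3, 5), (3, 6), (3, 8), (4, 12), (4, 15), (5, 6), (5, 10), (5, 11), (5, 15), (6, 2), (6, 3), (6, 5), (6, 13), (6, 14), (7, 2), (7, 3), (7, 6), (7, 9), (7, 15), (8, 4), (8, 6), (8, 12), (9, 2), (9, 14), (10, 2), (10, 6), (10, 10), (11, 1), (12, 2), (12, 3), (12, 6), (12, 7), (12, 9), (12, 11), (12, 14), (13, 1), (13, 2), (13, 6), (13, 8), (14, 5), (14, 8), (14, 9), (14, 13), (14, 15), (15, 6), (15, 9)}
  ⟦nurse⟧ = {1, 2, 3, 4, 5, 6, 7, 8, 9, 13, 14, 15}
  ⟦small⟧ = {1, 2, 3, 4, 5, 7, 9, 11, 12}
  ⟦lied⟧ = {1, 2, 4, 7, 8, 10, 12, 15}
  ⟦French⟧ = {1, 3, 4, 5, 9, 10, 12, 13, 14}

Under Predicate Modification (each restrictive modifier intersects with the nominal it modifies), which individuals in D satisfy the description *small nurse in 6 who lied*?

{7}

⟦in 6⟧ = {x : ⟨x, 6⟩ ∈ ⟦in⟧} = {3, 5, 7, 8, 10, 12, 13, 15}
⟦who lied⟧ = ⟦lied⟧ = {1, 2, 4, 7, 8, 10, 12, 15}
⟦nurse⟧ = {1, 2, 3, 4, 5, 6, 7, 8, 9, 13, 14, 15}
… ∩ ⟦in 6⟧ = {1, 2, 3, 4, 5, 6, 7, 8, 9, 13, 14, 15} ∩ {3, 5, 7, 8, 10, 12, 13, 15} = {3, 5, 7, 8, 13, 15}
… ∩ ⟦who lied⟧ = {3, 5, 7, 8, 13, 15} ∩ {1, 2, 4, 7, 8, 10, 12, 15} = {7, 8, 15}
… ∩ ⟦small⟧ = {7, 8, 15} ∩ {1, 2, 3, 4, 5, 7, 9, 11, 12} = {7}
So ⟦small nurse in 6 who lied⟧ = {7}.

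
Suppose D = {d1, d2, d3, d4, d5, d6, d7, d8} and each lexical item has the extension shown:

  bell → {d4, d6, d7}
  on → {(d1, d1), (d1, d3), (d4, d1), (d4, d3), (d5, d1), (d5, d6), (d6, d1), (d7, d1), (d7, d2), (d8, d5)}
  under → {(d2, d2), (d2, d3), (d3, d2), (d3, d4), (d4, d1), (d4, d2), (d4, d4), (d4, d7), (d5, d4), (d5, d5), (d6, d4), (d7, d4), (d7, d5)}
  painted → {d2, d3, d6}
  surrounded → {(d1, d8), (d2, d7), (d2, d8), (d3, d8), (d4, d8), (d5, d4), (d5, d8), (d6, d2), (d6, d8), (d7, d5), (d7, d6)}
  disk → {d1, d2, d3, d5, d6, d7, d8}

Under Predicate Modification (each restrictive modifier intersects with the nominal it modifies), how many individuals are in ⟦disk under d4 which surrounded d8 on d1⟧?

⟦under d4⟧ = {x : ⟨x, d4⟩ ∈ ⟦under⟧} = {d3, d4, d5, d6, d7}
⟦which surrounded d8⟧ = {x : ⟨x, d8⟩ ∈ ⟦surrounded⟧} = {d1, d2, d3, d4, d5, d6}
⟦on d1⟧ = {x : ⟨x, d1⟩ ∈ ⟦on⟧} = {d1, d4, d5, d6, d7}
⟦disk⟧ = {d1, d2, d3, d5, d6, d7, d8}
… ∩ ⟦under d4⟧ = {d1, d2, d3, d5, d6, d7, d8} ∩ {d3, d4, d5, d6, d7} = {d3, d5, d6, d7}
… ∩ ⟦which surrounded d8⟧ = {d3, d5, d6, d7} ∩ {d1, d2, d3, d4, d5, d6} = {d3, d5, d6}
… ∩ ⟦on d1⟧ = {d3, d5, d6} ∩ {d1, d4, d5, d6, d7} = {d5, d6}
⟦disk under d4 which surrounded d8 on d1⟧ = {d5, d6}, so the cardinality is 2.

2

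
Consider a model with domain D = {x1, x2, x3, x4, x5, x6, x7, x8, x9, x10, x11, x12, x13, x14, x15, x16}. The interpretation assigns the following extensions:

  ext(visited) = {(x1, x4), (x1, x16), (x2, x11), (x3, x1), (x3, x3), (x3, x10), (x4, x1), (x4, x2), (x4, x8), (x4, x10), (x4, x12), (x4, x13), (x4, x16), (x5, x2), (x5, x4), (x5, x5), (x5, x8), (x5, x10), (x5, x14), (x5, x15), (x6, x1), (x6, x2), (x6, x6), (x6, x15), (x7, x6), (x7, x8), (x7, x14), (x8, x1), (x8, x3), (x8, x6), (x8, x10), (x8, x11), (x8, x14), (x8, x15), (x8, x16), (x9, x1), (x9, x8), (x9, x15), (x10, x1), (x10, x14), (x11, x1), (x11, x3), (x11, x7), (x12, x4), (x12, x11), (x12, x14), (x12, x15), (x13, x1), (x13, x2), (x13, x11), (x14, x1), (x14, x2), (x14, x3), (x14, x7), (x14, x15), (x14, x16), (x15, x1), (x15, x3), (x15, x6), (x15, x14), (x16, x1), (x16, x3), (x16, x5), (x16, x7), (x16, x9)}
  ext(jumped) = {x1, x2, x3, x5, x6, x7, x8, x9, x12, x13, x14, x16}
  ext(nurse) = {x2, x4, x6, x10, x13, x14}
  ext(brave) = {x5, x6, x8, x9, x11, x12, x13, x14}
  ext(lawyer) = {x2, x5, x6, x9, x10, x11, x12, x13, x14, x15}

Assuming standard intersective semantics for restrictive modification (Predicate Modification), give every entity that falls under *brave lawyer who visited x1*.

⟦who visited x1⟧ = {x : ⟨x, x1⟩ ∈ ⟦visited⟧} = {x3, x4, x6, x8, x9, x10, x11, x13, x14, x15, x16}
⟦lawyer⟧ = {x2, x5, x6, x9, x10, x11, x12, x13, x14, x15}
… ∩ ⟦who visited x1⟧ = {x2, x5, x6, x9, x10, x11, x12, x13, x14, x15} ∩ {x3, x4, x6, x8, x9, x10, x11, x13, x14, x15, x16} = {x6, x9, x10, x11, x13, x14, x15}
… ∩ ⟦brave⟧ = {x6, x9, x10, x11, x13, x14, x15} ∩ {x5, x6, x8, x9, x11, x12, x13, x14} = {x6, x9, x11, x13, x14}
So ⟦brave lawyer who visited x1⟧ = {x6, x9, x11, x13, x14}.

{x6, x9, x11, x13, x14}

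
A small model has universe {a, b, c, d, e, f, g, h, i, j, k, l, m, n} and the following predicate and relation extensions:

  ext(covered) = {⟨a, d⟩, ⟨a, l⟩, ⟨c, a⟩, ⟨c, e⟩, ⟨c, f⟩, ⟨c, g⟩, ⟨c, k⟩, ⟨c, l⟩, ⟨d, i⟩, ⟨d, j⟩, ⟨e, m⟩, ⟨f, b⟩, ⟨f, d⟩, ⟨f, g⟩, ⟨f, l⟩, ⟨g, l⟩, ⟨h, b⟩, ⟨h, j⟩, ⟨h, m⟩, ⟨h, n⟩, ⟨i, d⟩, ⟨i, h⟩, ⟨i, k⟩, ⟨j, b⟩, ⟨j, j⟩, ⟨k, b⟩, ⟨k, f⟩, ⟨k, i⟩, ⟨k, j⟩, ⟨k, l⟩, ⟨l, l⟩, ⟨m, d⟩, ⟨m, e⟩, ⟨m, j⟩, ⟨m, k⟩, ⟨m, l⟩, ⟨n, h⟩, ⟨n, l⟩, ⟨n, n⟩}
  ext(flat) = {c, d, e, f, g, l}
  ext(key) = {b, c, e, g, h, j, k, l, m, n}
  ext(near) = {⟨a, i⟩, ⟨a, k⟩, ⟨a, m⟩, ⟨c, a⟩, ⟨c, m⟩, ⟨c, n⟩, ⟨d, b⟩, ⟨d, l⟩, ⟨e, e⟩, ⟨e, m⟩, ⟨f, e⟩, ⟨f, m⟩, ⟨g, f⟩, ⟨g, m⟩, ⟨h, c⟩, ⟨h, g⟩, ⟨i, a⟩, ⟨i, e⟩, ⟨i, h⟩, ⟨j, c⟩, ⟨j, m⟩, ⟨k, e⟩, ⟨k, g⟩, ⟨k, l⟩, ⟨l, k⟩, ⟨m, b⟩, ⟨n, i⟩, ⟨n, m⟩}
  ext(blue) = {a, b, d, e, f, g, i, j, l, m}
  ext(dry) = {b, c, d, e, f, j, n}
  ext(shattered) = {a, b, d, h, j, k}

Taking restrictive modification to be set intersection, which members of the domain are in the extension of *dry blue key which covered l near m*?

{ }

⟦which covered l⟧ = {x : ⟨x, l⟩ ∈ ⟦covered⟧} = {a, c, f, g, k, l, m, n}
⟦near m⟧ = {x : ⟨x, m⟩ ∈ ⟦near⟧} = {a, c, e, f, g, j, n}
⟦key⟧ = {b, c, e, g, h, j, k, l, m, n}
… ∩ ⟦which covered l⟧ = {b, c, e, g, h, j, k, l, m, n} ∩ {a, c, f, g, k, l, m, n} = {c, g, k, l, m, n}
… ∩ ⟦near m⟧ = {c, g, k, l, m, n} ∩ {a, c, e, f, g, j, n} = {c, g, n}
… ∩ ⟦dry⟧ = {c, g, n} ∩ {b, c, d, e, f, j, n} = {c, n}
… ∩ ⟦blue⟧ = {c, n} ∩ {a, b, d, e, f, g, i, j, l, m} = ∅
So ⟦dry blue key which covered l near m⟧ = { }.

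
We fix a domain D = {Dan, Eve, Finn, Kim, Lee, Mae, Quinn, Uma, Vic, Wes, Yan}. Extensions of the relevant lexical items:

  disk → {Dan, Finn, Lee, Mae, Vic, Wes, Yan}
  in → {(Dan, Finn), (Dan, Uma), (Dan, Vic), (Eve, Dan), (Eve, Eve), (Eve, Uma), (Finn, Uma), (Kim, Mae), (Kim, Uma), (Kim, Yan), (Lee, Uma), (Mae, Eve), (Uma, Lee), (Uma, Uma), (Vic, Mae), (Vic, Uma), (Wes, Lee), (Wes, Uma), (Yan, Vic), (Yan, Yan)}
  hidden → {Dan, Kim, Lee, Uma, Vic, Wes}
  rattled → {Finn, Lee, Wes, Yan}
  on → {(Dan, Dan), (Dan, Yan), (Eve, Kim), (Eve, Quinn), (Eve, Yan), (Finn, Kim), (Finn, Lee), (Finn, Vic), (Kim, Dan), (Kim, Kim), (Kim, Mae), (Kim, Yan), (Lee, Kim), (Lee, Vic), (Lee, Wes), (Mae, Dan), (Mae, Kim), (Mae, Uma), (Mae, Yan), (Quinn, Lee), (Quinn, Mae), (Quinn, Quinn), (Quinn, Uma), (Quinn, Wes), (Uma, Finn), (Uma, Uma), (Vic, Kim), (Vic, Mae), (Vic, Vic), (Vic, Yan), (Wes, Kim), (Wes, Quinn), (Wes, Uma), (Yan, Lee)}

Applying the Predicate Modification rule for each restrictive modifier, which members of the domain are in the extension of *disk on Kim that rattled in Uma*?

⟦on Kim⟧ = {x : ⟨x, Kim⟩ ∈ ⟦on⟧} = {Eve, Finn, Kim, Lee, Mae, Vic, Wes}
⟦that rattled⟧ = ⟦rattled⟧ = {Finn, Lee, Wes, Yan}
⟦in Uma⟧ = {x : ⟨x, Uma⟩ ∈ ⟦in⟧} = {Dan, Eve, Finn, Kim, Lee, Uma, Vic, Wes}
⟦disk⟧ = {Dan, Finn, Lee, Mae, Vic, Wes, Yan}
… ∩ ⟦on Kim⟧ = {Dan, Finn, Lee, Mae, Vic, Wes, Yan} ∩ {Eve, Finn, Kim, Lee, Mae, Vic, Wes} = {Finn, Lee, Mae, Vic, Wes}
… ∩ ⟦that rattled⟧ = {Finn, Lee, Mae, Vic, Wes} ∩ {Finn, Lee, Wes, Yan} = {Finn, Lee, Wes}
… ∩ ⟦in Uma⟧ = {Finn, Lee, Wes} ∩ {Dan, Eve, Finn, Kim, Lee, Uma, Vic, Wes} = {Finn, Lee, Wes}
So ⟦disk on Kim that rattled in Uma⟧ = {Finn, Lee, Wes}.

{Finn, Lee, Wes}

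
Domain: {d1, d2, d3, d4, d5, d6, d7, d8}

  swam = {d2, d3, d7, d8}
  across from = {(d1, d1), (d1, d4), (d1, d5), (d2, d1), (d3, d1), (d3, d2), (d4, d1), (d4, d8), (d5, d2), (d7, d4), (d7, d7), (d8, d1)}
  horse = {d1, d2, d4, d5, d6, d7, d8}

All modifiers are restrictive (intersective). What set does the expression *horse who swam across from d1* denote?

⟦who swam⟧ = ⟦swam⟧ = {d2, d3, d7, d8}
⟦across from d1⟧ = {x : ⟨x, d1⟩ ∈ ⟦across from⟧} = {d1, d2, d3, d4, d8}
⟦horse⟧ = {d1, d2, d4, d5, d6, d7, d8}
… ∩ ⟦who swam⟧ = {d1, d2, d4, d5, d6, d7, d8} ∩ {d2, d3, d7, d8} = {d2, d7, d8}
… ∩ ⟦across from d1⟧ = {d2, d7, d8} ∩ {d1, d2, d3, d4, d8} = {d2, d8}
So ⟦horse who swam across from d1⟧ = {d2, d8}.

{d2, d8}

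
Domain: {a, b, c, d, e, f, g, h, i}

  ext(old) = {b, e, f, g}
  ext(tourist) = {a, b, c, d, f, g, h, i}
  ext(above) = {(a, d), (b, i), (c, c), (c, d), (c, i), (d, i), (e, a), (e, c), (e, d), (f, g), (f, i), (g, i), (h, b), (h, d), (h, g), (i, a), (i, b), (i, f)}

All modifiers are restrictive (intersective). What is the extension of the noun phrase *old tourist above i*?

{b, f, g}

⟦above i⟧ = {x : ⟨x, i⟩ ∈ ⟦above⟧} = {b, c, d, f, g}
⟦tourist⟧ = {a, b, c, d, f, g, h, i}
… ∩ ⟦above i⟧ = {a, b, c, d, f, g, h, i} ∩ {b, c, d, f, g} = {b, c, d, f, g}
… ∩ ⟦old⟧ = {b, c, d, f, g} ∩ {b, e, f, g} = {b, f, g}
So ⟦old tourist above i⟧ = {b, f, g}.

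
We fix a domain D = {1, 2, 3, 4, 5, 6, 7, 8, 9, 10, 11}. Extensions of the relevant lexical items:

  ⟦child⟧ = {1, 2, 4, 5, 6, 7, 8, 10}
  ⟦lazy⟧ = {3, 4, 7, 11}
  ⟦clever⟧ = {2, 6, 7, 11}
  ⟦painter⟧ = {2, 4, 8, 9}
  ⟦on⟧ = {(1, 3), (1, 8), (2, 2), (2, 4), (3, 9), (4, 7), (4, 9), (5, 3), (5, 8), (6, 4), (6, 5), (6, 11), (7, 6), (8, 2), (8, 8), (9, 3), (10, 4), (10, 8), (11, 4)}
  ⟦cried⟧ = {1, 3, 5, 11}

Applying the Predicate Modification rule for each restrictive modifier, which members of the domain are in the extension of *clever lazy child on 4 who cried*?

⟦on 4⟧ = {x : ⟨x, 4⟩ ∈ ⟦on⟧} = {2, 6, 10, 11}
⟦who cried⟧ = ⟦cried⟧ = {1, 3, 5, 11}
⟦child⟧ = {1, 2, 4, 5, 6, 7, 8, 10}
… ∩ ⟦on 4⟧ = {1, 2, 4, 5, 6, 7, 8, 10} ∩ {2, 6, 10, 11} = {2, 6, 10}
… ∩ ⟦who cried⟧ = {2, 6, 10} ∩ {1, 3, 5, 11} = ∅
… ∩ ⟦clever⟧ = ∅ ∩ {2, 6, 7, 11} = ∅
… ∩ ⟦lazy⟧ = ∅ ∩ {3, 4, 7, 11} = ∅
So ⟦clever lazy child on 4 who cried⟧ = {}.

{}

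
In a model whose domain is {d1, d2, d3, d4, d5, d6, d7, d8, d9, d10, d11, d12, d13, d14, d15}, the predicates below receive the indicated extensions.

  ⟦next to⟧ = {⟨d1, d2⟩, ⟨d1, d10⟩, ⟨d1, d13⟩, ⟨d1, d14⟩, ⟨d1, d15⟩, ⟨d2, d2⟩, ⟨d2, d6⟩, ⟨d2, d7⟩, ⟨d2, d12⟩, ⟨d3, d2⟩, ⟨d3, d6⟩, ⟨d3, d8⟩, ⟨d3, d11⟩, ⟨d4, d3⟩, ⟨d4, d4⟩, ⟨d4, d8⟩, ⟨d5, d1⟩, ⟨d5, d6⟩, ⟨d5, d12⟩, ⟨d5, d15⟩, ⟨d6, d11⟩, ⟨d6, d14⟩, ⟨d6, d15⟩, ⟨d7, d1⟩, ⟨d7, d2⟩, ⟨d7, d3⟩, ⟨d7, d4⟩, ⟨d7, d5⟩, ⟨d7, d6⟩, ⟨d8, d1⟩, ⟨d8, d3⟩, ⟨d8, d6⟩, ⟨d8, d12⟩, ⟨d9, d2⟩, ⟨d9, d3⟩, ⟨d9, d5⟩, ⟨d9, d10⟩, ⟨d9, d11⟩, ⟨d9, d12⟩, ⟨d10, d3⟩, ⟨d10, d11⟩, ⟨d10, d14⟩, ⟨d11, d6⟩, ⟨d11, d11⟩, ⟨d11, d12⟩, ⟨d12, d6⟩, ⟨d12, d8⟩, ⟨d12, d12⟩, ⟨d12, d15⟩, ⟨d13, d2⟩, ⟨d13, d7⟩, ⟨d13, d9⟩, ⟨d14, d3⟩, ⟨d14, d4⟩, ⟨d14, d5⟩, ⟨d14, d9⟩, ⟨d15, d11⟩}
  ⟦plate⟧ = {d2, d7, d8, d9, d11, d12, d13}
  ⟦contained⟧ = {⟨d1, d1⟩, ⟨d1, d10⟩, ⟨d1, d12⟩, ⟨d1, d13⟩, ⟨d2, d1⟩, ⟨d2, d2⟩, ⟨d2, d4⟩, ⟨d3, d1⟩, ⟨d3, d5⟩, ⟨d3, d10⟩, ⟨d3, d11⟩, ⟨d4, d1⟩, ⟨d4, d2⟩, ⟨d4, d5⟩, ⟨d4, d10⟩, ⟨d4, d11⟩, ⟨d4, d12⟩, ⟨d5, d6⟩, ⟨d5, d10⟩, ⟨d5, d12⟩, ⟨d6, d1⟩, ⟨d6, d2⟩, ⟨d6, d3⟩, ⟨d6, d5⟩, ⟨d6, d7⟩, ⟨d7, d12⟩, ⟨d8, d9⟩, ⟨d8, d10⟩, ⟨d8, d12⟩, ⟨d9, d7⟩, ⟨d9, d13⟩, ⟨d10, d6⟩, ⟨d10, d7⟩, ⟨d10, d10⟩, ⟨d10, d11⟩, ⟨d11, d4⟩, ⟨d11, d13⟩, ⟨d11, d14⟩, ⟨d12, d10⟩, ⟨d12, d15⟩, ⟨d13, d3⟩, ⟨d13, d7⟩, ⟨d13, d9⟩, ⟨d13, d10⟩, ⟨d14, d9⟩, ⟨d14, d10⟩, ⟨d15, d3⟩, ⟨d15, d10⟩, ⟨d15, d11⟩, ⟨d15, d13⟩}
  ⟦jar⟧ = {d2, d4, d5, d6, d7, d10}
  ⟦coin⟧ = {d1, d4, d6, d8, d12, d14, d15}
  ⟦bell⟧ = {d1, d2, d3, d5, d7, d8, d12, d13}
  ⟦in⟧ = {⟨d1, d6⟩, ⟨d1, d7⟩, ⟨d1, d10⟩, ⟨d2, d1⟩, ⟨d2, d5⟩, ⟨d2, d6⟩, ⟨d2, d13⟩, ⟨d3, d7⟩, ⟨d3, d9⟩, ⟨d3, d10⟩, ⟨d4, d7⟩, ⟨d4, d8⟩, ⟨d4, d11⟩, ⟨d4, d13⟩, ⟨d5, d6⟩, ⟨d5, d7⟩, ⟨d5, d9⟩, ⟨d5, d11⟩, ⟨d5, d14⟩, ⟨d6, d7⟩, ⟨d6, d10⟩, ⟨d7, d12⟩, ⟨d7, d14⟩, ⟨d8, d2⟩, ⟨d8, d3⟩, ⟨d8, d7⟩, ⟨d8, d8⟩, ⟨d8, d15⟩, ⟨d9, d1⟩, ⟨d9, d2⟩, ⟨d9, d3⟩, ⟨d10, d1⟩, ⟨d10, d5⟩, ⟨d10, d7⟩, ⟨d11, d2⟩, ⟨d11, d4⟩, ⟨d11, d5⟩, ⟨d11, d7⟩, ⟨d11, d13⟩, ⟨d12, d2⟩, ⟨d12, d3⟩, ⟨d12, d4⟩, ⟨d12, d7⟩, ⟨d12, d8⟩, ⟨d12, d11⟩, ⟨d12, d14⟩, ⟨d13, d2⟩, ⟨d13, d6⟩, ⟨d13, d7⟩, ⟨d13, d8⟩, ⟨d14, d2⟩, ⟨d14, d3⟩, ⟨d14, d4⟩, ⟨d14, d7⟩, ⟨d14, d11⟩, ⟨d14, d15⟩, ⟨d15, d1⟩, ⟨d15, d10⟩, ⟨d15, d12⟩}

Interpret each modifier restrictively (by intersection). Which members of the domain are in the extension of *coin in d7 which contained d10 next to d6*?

{d8, d12}

⟦in d7⟧ = {x : ⟨x, d7⟩ ∈ ⟦in⟧} = {d1, d3, d4, d5, d6, d8, d10, d11, d12, d13, d14}
⟦which contained d10⟧ = {x : ⟨x, d10⟩ ∈ ⟦contained⟧} = {d1, d3, d4, d5, d8, d10, d12, d13, d14, d15}
⟦next to d6⟧ = {x : ⟨x, d6⟩ ∈ ⟦next to⟧} = {d2, d3, d5, d7, d8, d11, d12}
⟦coin⟧ = {d1, d4, d6, d8, d12, d14, d15}
… ∩ ⟦in d7⟧ = {d1, d4, d6, d8, d12, d14, d15} ∩ {d1, d3, d4, d5, d6, d8, d10, d11, d12, d13, d14} = {d1, d4, d6, d8, d12, d14}
… ∩ ⟦which contained d10⟧ = {d1, d4, d6, d8, d12, d14} ∩ {d1, d3, d4, d5, d8, d10, d12, d13, d14, d15} = {d1, d4, d8, d12, d14}
… ∩ ⟦next to d6⟧ = {d1, d4, d8, d12, d14} ∩ {d2, d3, d5, d7, d8, d11, d12} = {d8, d12}
So ⟦coin in d7 which contained d10 next to d6⟧ = {d8, d12}.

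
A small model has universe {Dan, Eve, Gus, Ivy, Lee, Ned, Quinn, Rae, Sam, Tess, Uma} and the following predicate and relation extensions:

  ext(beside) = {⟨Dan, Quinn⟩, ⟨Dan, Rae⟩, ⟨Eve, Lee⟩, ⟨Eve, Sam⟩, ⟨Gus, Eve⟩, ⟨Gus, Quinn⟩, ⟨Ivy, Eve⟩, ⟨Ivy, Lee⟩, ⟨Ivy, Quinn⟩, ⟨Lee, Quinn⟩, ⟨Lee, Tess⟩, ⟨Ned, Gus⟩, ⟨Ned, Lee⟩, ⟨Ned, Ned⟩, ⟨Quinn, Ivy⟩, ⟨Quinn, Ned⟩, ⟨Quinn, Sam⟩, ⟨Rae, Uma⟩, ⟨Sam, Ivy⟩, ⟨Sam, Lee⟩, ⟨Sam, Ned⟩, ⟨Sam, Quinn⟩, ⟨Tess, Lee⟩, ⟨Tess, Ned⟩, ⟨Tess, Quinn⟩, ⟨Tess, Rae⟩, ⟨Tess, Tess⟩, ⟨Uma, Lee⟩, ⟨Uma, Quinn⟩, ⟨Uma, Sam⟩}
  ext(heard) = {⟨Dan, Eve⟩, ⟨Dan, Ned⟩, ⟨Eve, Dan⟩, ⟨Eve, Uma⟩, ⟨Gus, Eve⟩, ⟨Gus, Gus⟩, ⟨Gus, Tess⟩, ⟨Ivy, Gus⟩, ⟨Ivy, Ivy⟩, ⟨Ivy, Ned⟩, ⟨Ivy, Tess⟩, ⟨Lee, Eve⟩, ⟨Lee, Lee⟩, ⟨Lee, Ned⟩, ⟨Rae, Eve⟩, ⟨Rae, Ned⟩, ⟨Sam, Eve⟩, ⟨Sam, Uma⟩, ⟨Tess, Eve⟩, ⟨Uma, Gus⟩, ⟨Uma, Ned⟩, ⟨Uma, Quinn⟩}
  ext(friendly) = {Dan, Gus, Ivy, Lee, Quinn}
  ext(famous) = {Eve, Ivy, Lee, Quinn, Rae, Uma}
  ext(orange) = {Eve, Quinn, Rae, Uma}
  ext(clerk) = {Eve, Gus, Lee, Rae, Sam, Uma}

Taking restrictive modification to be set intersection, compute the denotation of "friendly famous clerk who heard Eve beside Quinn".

⟦who heard Eve⟧ = {x : ⟨x, Eve⟩ ∈ ⟦heard⟧} = {Dan, Gus, Lee, Rae, Sam, Tess}
⟦beside Quinn⟧ = {x : ⟨x, Quinn⟩ ∈ ⟦beside⟧} = {Dan, Gus, Ivy, Lee, Sam, Tess, Uma}
⟦clerk⟧ = {Eve, Gus, Lee, Rae, Sam, Uma}
… ∩ ⟦who heard Eve⟧ = {Eve, Gus, Lee, Rae, Sam, Uma} ∩ {Dan, Gus, Lee, Rae, Sam, Tess} = {Gus, Lee, Rae, Sam}
… ∩ ⟦beside Quinn⟧ = {Gus, Lee, Rae, Sam} ∩ {Dan, Gus, Ivy, Lee, Sam, Tess, Uma} = {Gus, Lee, Sam}
… ∩ ⟦friendly⟧ = {Gus, Lee, Sam} ∩ {Dan, Gus, Ivy, Lee, Quinn} = {Gus, Lee}
… ∩ ⟦famous⟧ = {Gus, Lee} ∩ {Eve, Ivy, Lee, Quinn, Rae, Uma} = {Lee}
So ⟦friendly famous clerk who heard Eve beside Quinn⟧ = {Lee}.

{Lee}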